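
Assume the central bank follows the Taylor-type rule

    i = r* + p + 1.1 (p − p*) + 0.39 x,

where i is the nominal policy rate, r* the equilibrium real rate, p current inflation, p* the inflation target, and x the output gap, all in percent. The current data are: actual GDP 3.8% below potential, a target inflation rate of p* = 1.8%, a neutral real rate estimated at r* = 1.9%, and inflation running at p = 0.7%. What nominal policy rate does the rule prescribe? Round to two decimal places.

-0.09%

Output 3.8% below potential → x = -3.8.
i = 1.9 + 0.7 + 1.1 × (0.7 − 1.8) + 0.39 × (-3.8)
   = 1.9 + 0.7 − 1.21 − 1.482 = -0.09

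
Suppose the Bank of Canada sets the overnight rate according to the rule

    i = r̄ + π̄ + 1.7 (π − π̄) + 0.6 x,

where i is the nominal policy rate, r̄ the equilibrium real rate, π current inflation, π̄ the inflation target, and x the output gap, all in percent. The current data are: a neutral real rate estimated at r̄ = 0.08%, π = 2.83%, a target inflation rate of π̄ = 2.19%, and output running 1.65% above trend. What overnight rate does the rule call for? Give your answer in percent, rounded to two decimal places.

Output 1.65% above potential → x = 1.65.
i = 0.08 + 2.19 + 1.7 × (2.83 − 2.19) + 0.6 × 1.65
   = 0.08 + 2.19 + 1.088 + 0.99 = 4.35

4.35%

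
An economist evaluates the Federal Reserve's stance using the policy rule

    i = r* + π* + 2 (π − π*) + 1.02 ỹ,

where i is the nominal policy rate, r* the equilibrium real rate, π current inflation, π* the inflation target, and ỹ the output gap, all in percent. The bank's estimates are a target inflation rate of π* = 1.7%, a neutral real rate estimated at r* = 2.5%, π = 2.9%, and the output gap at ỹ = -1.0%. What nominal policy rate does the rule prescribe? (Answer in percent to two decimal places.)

i = 2.5 + 1.7 + 2 × (2.9 − 1.7) + 1.02 × (-1.0)
   = 2.5 + 1.7 + 2.4 − 1.02 = 5.58

5.58%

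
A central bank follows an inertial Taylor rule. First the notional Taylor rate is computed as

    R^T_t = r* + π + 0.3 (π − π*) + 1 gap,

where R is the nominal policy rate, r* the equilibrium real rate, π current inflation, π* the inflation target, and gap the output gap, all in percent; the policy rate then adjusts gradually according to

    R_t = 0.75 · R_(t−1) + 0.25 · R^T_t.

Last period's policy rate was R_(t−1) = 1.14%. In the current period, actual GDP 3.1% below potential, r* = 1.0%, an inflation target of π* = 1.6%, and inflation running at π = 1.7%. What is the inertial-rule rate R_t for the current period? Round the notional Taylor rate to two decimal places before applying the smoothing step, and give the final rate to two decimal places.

0.76%

Output 3.1% below potential → gap = -3.1.
R^T_t = 1.0 + 1.7 + 0.3 × (1.7 − 1.6) + 1 × (-3.1)
   = 1.0 + 1.7 + 0.03 − 3.1 = -0.37
R_t = 0.75 × 1.14 + 0.25 × (-0.37) = 0.855 − 0.0925 = 0.76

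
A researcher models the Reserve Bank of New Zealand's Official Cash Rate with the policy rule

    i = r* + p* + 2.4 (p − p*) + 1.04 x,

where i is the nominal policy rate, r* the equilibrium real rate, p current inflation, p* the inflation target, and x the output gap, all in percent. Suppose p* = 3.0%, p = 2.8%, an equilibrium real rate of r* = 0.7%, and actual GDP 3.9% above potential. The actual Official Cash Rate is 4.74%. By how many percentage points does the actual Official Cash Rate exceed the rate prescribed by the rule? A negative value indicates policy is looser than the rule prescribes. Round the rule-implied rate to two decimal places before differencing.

Output 3.9% above potential → x = 3.9.
i = 0.7 + 3.0 + 2.4 × (2.8 − 3.0) + 1.04 × 3.9
   = 0.7 + 3 − 0.48 + 4.056 = 7.28
Deviation = 4.74 − 7.28 = -2.54 pp.

-2.54 pp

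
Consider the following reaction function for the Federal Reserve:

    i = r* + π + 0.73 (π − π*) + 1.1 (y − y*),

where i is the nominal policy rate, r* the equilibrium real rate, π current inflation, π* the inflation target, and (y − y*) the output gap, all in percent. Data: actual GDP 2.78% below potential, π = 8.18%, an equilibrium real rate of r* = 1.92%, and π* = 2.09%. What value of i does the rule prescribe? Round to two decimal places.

Output 2.78% below potential → (y − y*) = -2.78.
i = 1.92 + 8.18 + 0.73 × (8.18 − 2.09) + 1.1 × (-2.78)
   = 1.92 + 8.18 + 4.4457 − 3.058 = 11.49

11.49%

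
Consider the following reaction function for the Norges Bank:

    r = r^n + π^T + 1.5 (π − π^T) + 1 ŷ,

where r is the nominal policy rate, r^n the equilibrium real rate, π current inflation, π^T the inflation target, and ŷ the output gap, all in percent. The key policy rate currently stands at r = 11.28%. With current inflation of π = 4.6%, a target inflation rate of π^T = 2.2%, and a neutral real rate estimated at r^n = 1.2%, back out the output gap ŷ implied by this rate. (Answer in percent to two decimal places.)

1 ŷ = 11.28 − 1.2 − 2.2 − 1.5 × (4.6 − 2.2) = 4.28
ŷ = 4.28 / 1 = 4.28

4.28%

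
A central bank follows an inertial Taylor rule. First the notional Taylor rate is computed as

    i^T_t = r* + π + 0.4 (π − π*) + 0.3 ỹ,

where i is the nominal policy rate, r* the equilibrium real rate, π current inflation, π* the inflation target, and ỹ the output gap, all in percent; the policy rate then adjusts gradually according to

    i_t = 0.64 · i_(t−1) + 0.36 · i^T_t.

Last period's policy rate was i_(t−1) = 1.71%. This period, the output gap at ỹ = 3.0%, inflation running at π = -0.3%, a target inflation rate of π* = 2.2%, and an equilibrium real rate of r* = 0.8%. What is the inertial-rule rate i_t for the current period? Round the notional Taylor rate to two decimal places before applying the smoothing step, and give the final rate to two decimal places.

i^T_t = 0.8 + (-0.3) + 0.4 × (-0.3 − 2.2) + 0.3 × 3.0
   = 0.8 − 0.3 − 1 + 0.9 = 0.40
i_t = 0.64 × 1.71 + 0.36 × 0.40 = 1.0944 + 0.144 = 1.24

1.24%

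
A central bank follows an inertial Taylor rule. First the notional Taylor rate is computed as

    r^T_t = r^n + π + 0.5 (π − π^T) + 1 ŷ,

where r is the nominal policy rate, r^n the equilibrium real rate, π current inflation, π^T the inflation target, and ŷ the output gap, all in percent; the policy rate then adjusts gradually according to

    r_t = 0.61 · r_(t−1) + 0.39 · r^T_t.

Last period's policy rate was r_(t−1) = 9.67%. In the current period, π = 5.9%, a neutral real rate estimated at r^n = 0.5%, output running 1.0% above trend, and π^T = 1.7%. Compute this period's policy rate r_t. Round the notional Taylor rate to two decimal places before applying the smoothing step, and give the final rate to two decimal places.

Output 1.0% above potential → ŷ = 1.0.
r^T_t = 0.5 + 5.9 + 0.5 × (5.9 − 1.7) + 1 × 1.0
   = 0.5 + 5.9 + 2.1 + 1 = 9.50
r_t = 0.61 × 9.67 + 0.39 × 9.50 = 5.8987 + 3.705 = 9.60

9.60%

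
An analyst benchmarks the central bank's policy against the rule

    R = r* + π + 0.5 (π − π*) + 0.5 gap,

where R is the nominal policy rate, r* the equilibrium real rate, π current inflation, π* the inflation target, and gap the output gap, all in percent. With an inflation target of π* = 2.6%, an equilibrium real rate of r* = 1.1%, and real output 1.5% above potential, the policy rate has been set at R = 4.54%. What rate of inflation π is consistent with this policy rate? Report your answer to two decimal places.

Output 1.5% above potential → gap = 1.5.
Collecting π: R = r* + (1 + 0.5) π − 0.5 π* + 0.5 gap
1.5 π = 4.54 − 1.1 + 0.5 × 2.6 − 0.5 × 1.5 = 3.99
π = 3.99 / 1.5 = 2.66

2.66%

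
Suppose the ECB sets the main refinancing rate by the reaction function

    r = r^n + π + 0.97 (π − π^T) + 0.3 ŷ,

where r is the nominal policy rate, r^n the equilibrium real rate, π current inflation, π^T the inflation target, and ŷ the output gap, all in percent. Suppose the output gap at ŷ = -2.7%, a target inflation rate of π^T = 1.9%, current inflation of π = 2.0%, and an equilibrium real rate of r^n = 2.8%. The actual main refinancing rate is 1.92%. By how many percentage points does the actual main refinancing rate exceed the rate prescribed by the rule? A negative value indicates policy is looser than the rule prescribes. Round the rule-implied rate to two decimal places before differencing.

-2.17 pp

r = 2.8 + 2.0 + 0.97 × (2.0 − 1.9) + 0.3 × (-2.7)
   = 2.8 + 2 + 0.097 − 0.81 = 4.09
Deviation = 1.92 − 4.09 = -2.17 pp.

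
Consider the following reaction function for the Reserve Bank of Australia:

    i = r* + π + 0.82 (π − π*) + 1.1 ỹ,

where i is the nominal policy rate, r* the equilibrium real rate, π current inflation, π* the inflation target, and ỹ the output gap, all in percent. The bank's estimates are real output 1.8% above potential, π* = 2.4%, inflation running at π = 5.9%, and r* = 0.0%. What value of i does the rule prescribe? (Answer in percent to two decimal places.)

10.75%

Output 1.8% above potential → ỹ = 1.8.
i = 0.0 + 5.9 + 0.82 × (5.9 − 2.4) + 1.1 × 1.8
   = 0.0 + 5.9 + 2.87 + 1.98 = 10.75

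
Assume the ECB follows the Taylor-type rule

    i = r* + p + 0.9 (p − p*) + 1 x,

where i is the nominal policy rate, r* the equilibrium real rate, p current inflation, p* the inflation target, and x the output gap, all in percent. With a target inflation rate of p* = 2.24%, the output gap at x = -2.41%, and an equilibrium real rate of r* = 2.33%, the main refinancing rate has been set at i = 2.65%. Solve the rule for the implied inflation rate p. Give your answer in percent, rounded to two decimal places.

2.50%

Collecting p: i = r* + (1 + 0.9) p − 0.9 p* + 1 x
1.9 p = 2.65 − 2.33 + 0.9 × 2.24 − 1 × (-2.41) = 4.746
p = 4.746 / 1.9 = 2.50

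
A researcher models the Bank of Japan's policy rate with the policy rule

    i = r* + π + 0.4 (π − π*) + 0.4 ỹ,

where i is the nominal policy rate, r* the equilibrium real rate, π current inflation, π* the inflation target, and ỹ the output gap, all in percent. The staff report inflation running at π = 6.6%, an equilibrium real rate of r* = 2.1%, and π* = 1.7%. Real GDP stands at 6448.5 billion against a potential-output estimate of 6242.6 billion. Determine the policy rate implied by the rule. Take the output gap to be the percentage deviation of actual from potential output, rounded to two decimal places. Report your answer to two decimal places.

11.98%

Output gap = 100 × (6448.5 − 6242.6) / 6242.6 = 3.30%.
i = 2.10 + 6.60 + 0.4 × (6.60 − 1.70) + 0.4 × 3.30
   = 2.10 + 6.6 + 1.96 + 1.32 = 11.98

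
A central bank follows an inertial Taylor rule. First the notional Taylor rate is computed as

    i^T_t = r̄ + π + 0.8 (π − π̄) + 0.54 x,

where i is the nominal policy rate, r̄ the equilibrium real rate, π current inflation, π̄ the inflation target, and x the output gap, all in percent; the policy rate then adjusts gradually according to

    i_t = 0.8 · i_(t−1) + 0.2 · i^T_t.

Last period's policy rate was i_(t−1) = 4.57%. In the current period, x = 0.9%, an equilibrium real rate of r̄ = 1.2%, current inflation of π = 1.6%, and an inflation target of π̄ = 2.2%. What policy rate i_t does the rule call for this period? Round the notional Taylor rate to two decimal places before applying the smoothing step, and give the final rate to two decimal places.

i^T_t = 1.2 + 1.6 + 0.8 × (1.6 − 2.2) + 0.54 × 0.9
   = 1.2 + 1.6 − 0.48 + 0.486 = 2.81
i_t = 0.8 × 4.57 + 0.2 × 2.81 = 3.656 + 0.562 = 4.22

4.22%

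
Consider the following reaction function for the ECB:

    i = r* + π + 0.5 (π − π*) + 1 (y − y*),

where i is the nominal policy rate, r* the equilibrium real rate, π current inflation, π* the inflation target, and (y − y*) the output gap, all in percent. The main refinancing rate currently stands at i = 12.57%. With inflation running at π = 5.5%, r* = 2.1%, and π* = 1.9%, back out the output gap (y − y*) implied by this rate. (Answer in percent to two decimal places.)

1 (y − y*) = 12.57 − 2.1 − 5.5 − 0.5 × (5.5 − 1.9) = 3.17
(y − y*) = 3.17 / 1 = 3.17

3.17%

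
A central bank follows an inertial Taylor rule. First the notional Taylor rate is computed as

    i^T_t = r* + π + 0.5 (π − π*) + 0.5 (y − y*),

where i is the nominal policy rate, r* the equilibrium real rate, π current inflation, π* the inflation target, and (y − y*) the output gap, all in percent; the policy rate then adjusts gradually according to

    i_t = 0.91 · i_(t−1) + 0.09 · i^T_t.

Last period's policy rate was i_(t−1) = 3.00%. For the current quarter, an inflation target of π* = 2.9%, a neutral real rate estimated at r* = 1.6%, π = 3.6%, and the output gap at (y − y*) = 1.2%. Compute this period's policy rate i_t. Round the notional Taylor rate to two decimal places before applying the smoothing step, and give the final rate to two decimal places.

i^T_t = 1.6 + 3.6 + 0.5 × (3.6 − 2.9) + 0.5 × 1.2
   = 1.6 + 3.6 + 0.35 + 0.6 = 6.15
i_t = 0.91 × 3.00 + 0.09 × 6.15 = 2.73 + 0.5535 = 3.28

3.28%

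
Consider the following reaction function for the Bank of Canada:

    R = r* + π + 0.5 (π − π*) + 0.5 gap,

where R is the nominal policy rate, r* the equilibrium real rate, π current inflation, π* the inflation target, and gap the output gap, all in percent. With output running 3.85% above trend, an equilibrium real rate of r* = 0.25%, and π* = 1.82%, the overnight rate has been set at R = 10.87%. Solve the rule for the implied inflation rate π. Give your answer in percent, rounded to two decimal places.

Output 3.85% above potential → gap = 3.85.
Collecting π: R = r* + (1 + 0.5) π − 0.5 π* + 0.5 gap
1.5 π = 10.87 − 0.25 + 0.5 × 1.82 − 0.5 × 3.85 = 9.605
π = 9.605 / 1.5 = 6.40

6.40%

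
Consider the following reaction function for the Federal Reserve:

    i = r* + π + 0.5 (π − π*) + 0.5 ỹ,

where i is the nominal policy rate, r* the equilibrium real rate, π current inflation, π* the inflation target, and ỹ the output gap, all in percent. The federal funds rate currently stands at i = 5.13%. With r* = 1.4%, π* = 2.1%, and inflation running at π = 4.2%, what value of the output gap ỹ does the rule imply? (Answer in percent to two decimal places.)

0.5 ỹ = 5.13 − 1.4 − 4.2 − 0.5 × (4.2 − 2.1) = -1.52
ỹ = -1.52 / 0.5 = -3.04

-3.04%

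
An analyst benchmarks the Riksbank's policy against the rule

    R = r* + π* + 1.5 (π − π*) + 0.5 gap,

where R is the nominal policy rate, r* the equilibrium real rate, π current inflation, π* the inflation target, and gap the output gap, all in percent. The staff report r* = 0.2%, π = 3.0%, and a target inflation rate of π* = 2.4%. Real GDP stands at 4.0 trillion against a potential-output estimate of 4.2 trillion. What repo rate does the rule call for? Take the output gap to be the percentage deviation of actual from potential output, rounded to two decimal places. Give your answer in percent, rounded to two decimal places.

1.12%

Output gap = 100 × (4.0 − 4.2) / 4.2 = -4.76%.
R = 0.20 + 2.40 + 1.5 × (3.00 − 2.40) + 0.5 × (-4.76)
   = 0.20 + 2.4 + 0.9 − 2.38 = 1.12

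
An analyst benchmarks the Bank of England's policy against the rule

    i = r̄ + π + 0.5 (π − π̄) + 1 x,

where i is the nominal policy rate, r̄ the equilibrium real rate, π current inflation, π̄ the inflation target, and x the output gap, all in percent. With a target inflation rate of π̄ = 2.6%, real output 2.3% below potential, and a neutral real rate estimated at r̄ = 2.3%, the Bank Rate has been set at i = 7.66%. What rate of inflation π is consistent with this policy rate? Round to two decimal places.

5.97%

Output 2.3% below potential → x = -2.3.
Collecting π: i = r̄ + (1 + 0.5) π − 0.5 π̄ + 1 x
1.5 π = 7.66 − 2.3 + 0.5 × 2.6 − 1 × (-2.3) = 8.96
π = 8.96 / 1.5 = 5.97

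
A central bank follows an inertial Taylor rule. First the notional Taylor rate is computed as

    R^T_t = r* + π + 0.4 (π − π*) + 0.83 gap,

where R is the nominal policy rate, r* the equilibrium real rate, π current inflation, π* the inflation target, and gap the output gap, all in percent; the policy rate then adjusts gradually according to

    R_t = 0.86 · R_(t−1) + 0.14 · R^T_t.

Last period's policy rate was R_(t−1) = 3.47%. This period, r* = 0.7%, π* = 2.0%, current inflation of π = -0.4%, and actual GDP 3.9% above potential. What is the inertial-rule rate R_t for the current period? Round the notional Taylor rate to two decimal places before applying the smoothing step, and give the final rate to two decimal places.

Output 3.9% above potential → gap = 3.9.
R^T_t = 0.7 + (-0.4) + 0.4 × (-0.4 − 2.0) + 0.83 × 3.9
   = 0.7 − 0.4 − 0.96 + 3.237 = 2.58
R_t = 0.86 × 3.47 + 0.14 × 2.58 = 2.9842 + 0.3612 = 3.35

3.35%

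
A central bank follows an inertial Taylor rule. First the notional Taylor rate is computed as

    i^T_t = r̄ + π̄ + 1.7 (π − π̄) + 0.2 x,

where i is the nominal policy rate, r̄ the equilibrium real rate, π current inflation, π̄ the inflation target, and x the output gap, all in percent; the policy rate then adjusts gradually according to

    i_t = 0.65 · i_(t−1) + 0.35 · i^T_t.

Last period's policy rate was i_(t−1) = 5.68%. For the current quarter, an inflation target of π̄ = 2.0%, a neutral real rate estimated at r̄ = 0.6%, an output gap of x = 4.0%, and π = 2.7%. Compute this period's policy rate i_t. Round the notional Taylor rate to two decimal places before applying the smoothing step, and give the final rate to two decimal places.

5.30%

i^T_t = 0.6 + 2.0 + 1.7 × (2.7 − 2.0) + 0.2 × 4.0
   = 0.6 + 2 + 1.19 + 0.8 = 4.59
i_t = 0.65 × 5.68 + 0.35 × 4.59 = 3.692 + 1.6065 = 5.30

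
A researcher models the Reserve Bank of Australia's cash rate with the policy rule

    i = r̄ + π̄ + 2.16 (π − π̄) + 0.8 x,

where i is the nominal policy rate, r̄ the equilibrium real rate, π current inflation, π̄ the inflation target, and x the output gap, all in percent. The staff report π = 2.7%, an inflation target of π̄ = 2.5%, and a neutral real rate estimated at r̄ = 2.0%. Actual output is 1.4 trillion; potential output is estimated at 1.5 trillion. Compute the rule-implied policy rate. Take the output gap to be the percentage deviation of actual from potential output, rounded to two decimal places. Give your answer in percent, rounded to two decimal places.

-0.40%

Output gap = 100 × (1.4 − 1.5) / 1.5 = -6.67%.
i = 2.00 + 2.50 + 2.16 × (2.70 − 2.50) + 0.8 × (-6.67)
   = 2.00 + 2.5 + 0.432 − 5.336 = -0.40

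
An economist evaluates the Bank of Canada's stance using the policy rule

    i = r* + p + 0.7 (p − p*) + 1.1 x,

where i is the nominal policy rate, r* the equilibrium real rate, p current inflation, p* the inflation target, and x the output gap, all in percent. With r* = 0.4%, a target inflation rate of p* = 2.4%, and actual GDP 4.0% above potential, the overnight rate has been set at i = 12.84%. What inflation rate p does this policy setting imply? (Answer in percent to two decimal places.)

5.72%

Output 4.0% above potential → x = 4.0.
Collecting p: i = r* + (1 + 0.7) p − 0.7 p* + 1.1 x
1.7 p = 12.84 − 0.4 + 0.7 × 2.4 − 1.1 × 4.0 = 9.72
p = 9.72 / 1.7 = 5.72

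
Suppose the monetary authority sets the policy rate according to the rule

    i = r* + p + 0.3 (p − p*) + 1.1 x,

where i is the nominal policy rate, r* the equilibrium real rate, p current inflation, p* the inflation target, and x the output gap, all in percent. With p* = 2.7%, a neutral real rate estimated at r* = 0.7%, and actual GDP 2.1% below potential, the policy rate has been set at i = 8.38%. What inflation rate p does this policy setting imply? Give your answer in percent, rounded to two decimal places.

Output 2.1% below potential → x = -2.1.
Collecting p: i = r* + (1 + 0.3) p − 0.3 p* + 1.1 x
1.3 p = 8.38 − 0.7 + 0.3 × 2.7 − 1.1 × (-2.1) = 10.8
p = 10.8 / 1.3 = 8.31

8.31%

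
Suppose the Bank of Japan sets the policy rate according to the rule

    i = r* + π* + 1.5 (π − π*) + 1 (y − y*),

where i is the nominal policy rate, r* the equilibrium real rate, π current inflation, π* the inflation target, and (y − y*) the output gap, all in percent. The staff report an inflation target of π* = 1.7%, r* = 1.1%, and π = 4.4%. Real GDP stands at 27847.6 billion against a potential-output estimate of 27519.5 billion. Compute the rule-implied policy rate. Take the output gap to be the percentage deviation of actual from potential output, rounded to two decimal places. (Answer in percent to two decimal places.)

8.04%

Output gap = 100 × (27847.6 − 27519.5) / 27519.5 = 1.19%.
i = 1.10 + 1.70 + 1.5 × (4.40 − 1.70) + 1 × 1.19
   = 1.10 + 1.7 + 4.05 + 1.19 = 8.04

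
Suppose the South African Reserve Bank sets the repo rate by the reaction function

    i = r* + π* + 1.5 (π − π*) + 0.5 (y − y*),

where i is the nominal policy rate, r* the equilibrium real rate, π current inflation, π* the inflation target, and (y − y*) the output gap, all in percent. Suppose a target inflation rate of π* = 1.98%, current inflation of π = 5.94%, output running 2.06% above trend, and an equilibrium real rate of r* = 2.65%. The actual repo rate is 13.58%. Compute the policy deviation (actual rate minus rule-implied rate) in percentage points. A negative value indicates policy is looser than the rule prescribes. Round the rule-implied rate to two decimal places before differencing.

Output 2.06% above potential → (y − y*) = 2.06.
i = 2.65 + 1.98 + 1.5 × (5.94 − 1.98) + 0.5 × 2.06
   = 2.65 + 1.98 + 5.94 + 1.03 = 11.60
Deviation = 13.58 − 11.60 = 1.98 pp.

1.98 pp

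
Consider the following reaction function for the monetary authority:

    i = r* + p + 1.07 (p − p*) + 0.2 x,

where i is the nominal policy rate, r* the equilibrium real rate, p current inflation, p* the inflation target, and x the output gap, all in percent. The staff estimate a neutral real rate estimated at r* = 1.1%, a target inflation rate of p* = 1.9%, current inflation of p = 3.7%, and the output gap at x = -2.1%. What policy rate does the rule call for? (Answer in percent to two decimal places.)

i = 1.1 + 3.7 + 1.07 × (3.7 − 1.9) + 0.2 × (-2.1)
   = 1.1 + 3.7 + 1.926 − 0.42 = 6.31

6.31%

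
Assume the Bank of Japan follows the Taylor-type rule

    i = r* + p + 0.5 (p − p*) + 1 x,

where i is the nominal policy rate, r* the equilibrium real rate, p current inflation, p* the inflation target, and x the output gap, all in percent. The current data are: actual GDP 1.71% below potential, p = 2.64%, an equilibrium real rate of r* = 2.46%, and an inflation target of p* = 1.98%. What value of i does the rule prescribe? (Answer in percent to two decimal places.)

Output 1.71% below potential → x = -1.71.
i = 2.46 + 2.64 + 0.5 × (2.64 − 1.98) + 1 × (-1.71)
   = 2.46 + 2.64 + 0.33 − 1.71 = 3.72

3.72%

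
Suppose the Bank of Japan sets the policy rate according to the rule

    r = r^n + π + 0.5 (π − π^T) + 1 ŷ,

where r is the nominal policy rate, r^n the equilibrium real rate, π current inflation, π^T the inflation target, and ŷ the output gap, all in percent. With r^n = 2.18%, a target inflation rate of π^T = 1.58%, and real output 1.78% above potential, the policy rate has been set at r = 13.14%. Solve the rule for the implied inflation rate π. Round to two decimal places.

Output 1.78% above potential → ŷ = 1.78.
Collecting π: r = r^n + (1 + 0.5) π − 0.5 π^T + 1 ŷ
1.5 π = 13.14 − 2.18 + 0.5 × 1.58 − 1 × 1.78 = 9.97
π = 9.97 / 1.5 = 6.65

6.65%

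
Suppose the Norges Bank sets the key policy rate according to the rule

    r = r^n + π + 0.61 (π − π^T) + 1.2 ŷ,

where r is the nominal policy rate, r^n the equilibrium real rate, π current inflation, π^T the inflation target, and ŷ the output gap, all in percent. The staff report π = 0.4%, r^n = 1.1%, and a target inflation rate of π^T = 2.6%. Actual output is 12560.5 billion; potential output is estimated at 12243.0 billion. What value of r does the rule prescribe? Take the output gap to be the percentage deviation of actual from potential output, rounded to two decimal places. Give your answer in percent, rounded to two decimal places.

Output gap = 100 × (12560.5 − 12243.0) / 12243.0 = 2.59%.
r = 1.10 + 0.40 + 0.61 × (0.40 − 2.60) + 1.2 × 2.59
   = 1.10 + 0.4 − 1.342 + 3.108 = 3.27

3.27%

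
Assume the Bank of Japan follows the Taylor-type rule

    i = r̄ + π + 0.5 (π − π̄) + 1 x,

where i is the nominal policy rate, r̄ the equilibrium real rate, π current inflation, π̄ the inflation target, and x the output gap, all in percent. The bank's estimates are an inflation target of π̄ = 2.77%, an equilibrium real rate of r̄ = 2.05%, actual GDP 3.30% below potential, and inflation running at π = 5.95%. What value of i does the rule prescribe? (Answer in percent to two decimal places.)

6.29%

Output 3.30% below potential → x = -3.30.
i = 2.05 + 5.95 + 0.5 × (5.95 − 2.77) + 1 × (-3.30)
   = 2.05 + 5.95 + 1.59 − 3.3 = 6.29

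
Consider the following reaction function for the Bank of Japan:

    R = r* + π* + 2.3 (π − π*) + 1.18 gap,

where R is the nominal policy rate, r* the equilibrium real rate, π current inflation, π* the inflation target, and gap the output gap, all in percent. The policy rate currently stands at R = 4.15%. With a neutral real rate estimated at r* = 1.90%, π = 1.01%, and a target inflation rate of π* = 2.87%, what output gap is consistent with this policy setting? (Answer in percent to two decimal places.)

3.10%

1.18 gap = 4.15 − 1.90 − 2.87 − 2.3 × (1.01 − 2.87) = 3.658
gap = 3.658 / 1.18 = 3.10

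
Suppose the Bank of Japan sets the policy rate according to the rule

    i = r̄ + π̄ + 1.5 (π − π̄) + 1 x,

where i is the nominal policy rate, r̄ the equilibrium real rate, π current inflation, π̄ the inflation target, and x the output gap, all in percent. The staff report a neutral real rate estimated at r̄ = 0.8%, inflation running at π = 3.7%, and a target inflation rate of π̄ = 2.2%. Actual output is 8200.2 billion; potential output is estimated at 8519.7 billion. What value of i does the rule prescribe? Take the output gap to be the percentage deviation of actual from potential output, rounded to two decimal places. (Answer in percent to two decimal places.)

1.50%

Output gap = 100 × (8200.2 − 8519.7) / 8519.7 = -3.75%.
i = 0.80 + 2.20 + 1.5 × (3.70 − 2.20) + 1 × (-3.75)
   = 0.80 + 2.2 + 2.25 − 3.75 = 1.50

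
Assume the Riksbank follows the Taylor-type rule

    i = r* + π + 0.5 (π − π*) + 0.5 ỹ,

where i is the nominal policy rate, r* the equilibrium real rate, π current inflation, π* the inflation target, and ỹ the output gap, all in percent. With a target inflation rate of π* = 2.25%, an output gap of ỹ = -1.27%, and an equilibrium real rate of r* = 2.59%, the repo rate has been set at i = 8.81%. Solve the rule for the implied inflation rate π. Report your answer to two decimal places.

Collecting π: i = r* + (1 + 0.5) π − 0.5 π* + 0.5 ỹ
1.5 π = 8.81 − 2.59 + 0.5 × 2.25 − 0.5 × (-1.27) = 7.98
π = 7.98 / 1.5 = 5.32

5.32%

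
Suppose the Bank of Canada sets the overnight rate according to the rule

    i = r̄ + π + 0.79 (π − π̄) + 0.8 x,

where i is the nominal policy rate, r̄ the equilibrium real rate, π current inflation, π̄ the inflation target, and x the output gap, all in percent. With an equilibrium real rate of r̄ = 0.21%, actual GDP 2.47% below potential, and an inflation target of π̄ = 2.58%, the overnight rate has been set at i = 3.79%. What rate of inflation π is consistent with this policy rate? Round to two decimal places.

Output 2.47% below potential → x = -2.47.
Collecting π: i = r̄ + (1 + 0.79) π − 0.79 π̄ + 0.8 x
1.79 π = 3.79 − 0.21 + 0.79 × 2.58 − 0.8 × (-2.47) = 7.5942
π = 7.5942 / 1.79 = 4.24

4.24%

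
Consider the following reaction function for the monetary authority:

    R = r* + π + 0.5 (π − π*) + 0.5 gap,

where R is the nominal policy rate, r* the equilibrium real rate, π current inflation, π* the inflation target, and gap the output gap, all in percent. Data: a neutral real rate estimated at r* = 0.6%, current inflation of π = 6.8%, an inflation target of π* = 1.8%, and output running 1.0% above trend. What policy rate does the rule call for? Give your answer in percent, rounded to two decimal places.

10.40%

Output 1.0% above potential → gap = 1.0.
R = 0.6 + 6.8 + 0.5 × (6.8 − 1.8) + 0.5 × 1.0
   = 0.6 + 6.8 + 2.5 + 0.5 = 10.40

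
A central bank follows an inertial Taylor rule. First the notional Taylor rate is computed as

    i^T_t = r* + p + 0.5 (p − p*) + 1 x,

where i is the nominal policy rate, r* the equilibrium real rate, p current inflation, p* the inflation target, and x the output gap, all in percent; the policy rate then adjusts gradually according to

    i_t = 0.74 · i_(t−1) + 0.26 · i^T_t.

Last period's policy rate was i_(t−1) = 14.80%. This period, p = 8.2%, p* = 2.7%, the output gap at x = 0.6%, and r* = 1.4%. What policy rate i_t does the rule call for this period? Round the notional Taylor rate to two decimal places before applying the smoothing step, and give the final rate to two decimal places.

i^T_t = 1.4 + 8.2 + 0.5 × (8.2 − 2.7) + 1 × 0.6
   = 1.4 + 8.2 + 2.75 + 0.6 = 12.95
i_t = 0.74 × 14.80 + 0.26 × 12.95 = 10.952 + 3.367 = 14.32

14.32%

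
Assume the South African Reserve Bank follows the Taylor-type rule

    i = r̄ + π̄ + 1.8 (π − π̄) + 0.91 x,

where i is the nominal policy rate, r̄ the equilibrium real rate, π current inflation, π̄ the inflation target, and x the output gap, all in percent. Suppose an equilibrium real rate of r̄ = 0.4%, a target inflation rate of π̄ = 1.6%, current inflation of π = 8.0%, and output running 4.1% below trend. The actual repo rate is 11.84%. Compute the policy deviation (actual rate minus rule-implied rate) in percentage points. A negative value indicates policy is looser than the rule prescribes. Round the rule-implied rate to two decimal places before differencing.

Output 4.1% below potential → x = -4.1.
i = 0.4 + 1.6 + 1.8 × (8.0 − 1.6) + 0.91 × (-4.1)
   = 0.4 + 1.6 + 11.52 − 3.731 = 9.79
Deviation = 11.84 − 9.79 = 2.05 pp.

2.05 pp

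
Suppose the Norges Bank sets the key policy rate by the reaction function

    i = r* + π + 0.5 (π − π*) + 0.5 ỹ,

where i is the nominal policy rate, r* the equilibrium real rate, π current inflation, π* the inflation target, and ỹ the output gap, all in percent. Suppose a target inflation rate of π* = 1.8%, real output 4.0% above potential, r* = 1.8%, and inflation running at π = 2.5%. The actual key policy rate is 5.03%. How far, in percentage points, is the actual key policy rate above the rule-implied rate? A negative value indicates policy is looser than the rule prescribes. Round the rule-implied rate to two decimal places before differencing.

Output 4.0% above potential → ỹ = 4.0.
i = 1.8 + 2.5 + 0.5 × (2.5 − 1.8) + 0.5 × 4.0
   = 1.8 + 2.5 + 0.35 + 2 = 6.65
Deviation = 5.03 − 6.65 = -1.62 pp.

-1.62 pp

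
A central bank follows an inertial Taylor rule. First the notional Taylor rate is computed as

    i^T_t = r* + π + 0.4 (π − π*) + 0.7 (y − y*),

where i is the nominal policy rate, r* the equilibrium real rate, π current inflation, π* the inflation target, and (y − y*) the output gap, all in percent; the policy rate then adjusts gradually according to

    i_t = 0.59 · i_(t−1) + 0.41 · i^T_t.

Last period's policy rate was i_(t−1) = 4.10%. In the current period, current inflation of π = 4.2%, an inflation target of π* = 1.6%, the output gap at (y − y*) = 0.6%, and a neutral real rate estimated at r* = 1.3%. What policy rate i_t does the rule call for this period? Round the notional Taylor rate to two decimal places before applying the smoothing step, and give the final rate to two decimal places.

5.27%

i^T_t = 1.3 + 4.2 + 0.4 × (4.2 − 1.6) + 0.7 × 0.6
   = 1.3 + 4.2 + 1.04 + 0.42 = 6.96
i_t = 0.59 × 4.10 + 0.41 × 6.96 = 2.419 + 2.8536 = 5.27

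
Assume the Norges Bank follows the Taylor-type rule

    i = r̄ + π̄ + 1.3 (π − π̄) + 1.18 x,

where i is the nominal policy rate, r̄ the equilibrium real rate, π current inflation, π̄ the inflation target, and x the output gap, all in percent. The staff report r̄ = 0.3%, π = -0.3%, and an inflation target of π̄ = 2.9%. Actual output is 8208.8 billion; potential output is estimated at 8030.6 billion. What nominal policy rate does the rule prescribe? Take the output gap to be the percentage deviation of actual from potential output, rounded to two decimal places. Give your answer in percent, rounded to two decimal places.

Output gap = 100 × (8208.8 − 8030.6) / 8030.6 = 2.22%.
i = 0.30 + 2.90 + 1.3 × (-0.30 − 2.90) + 1.18 × 2.22
   = 0.30 + 2.9 − 4.16 + 2.6196 = 1.66

1.66%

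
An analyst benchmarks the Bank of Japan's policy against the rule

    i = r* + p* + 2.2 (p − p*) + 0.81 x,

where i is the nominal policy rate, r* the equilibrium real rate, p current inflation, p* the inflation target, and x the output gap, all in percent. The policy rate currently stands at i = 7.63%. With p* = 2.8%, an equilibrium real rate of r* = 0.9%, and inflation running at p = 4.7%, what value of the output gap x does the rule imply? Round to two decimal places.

0.81 x = 7.63 − 0.9 − 2.8 − 2.2 × (4.7 − 2.8) = -0.25
x = -0.25 / 0.81 = -0.31

-0.31%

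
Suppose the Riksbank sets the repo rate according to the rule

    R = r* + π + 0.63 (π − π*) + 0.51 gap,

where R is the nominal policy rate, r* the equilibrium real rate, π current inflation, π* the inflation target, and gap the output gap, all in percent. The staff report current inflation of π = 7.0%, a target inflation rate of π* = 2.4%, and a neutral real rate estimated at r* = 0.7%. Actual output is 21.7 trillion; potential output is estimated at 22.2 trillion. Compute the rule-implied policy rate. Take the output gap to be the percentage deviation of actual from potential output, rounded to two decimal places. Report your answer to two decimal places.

Output gap = 100 × (21.7 − 22.2) / 22.2 = -2.25%.
R = 0.70 + 7.00 + 0.63 × (7.00 − 2.40) + 0.51 × (-2.25)
   = 0.70 + 7 + 2.898 − 1.1475 = 9.45

9.45%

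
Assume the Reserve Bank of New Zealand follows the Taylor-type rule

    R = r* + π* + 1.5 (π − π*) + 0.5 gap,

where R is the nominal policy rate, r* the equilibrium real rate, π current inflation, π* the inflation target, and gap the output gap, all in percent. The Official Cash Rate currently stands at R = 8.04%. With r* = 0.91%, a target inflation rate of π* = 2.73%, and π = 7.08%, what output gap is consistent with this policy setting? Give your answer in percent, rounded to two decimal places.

-4.25%

0.5 gap = 8.04 − 0.91 − 2.73 − 1.5 × (7.08 − 2.73) = -2.125
gap = -2.125 / 0.5 = -4.25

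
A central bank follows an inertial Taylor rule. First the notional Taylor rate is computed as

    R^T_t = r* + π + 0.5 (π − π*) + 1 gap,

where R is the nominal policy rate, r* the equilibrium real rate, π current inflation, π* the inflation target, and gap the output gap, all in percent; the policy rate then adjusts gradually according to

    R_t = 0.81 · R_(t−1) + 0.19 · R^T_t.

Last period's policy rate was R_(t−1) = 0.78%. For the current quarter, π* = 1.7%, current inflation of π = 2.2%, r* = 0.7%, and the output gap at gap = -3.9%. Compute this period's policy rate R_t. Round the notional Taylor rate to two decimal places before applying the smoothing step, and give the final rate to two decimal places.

0.49%

R^T_t = 0.7 + 2.2 + 0.5 × (2.2 − 1.7) + 1 × (-3.9)
   = 0.7 + 2.2 + 0.25 − 3.9 = -0.75
R_t = 0.81 × 0.78 + 0.19 × (-0.75) = 0.6318 − 0.1425 = 0.49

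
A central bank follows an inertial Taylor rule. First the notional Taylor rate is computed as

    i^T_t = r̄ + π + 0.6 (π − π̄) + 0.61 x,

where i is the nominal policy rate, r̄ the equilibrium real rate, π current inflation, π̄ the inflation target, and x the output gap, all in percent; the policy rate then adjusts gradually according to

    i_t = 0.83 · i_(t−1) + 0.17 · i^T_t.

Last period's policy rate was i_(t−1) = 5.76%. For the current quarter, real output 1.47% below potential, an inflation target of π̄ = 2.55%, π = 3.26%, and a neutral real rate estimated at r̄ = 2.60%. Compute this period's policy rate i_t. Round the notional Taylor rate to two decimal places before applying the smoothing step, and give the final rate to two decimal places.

Output 1.47% below potential → x = -1.47.
i^T_t = 2.60 + 3.26 + 0.6 × (3.26 − 2.55) + 0.61 × (-1.47)
   = 2.60 + 3.26 + 0.426 − 0.8967 = 5.39
i_t = 0.83 × 5.76 + 0.17 × 5.39 = 4.7808 + 0.9163 = 5.70

5.70%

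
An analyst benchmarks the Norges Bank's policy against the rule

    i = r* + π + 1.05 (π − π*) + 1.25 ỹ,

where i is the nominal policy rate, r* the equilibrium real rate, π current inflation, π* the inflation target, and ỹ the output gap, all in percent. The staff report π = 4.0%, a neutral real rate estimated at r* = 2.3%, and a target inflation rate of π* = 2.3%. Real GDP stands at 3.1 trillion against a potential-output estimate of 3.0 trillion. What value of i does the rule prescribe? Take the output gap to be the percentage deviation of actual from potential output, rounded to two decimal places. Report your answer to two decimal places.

12.25%

Output gap = 100 × (3.1 − 3.0) / 3.0 = 3.33%.
i = 2.30 + 4.00 + 1.05 × (4.00 − 2.30) + 1.25 × 3.33
   = 2.30 + 4 + 1.785 + 4.1625 = 12.25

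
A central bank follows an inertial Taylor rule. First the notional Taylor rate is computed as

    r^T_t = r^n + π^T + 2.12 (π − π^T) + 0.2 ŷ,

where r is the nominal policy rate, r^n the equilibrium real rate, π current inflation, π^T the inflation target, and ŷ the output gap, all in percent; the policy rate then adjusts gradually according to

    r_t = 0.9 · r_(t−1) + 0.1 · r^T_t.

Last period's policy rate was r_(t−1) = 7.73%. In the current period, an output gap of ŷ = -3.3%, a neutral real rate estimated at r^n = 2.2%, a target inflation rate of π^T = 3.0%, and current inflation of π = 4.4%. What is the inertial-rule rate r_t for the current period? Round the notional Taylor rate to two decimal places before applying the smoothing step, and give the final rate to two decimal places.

r^T_t = 2.2 + 3.0 + 2.12 × (4.4 − 3.0) + 0.2 × (-3.3)
   = 2.2 + 3 + 2.968 − 0.66 = 7.51
r_t = 0.9 × 7.73 + 0.1 × 7.51 = 6.957 + 0.751 = 7.71

7.71%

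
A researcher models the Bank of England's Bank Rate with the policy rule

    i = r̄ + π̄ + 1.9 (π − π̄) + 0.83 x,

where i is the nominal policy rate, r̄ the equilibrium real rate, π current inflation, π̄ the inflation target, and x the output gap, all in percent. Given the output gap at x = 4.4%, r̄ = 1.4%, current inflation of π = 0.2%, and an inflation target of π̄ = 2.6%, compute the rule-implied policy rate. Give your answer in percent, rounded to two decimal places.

i = 1.4 + 2.6 + 1.9 × (0.2 − 2.6) + 0.83 × 4.4
   = 1.4 + 2.6 − 4.56 + 3.652 = 3.09

3.09%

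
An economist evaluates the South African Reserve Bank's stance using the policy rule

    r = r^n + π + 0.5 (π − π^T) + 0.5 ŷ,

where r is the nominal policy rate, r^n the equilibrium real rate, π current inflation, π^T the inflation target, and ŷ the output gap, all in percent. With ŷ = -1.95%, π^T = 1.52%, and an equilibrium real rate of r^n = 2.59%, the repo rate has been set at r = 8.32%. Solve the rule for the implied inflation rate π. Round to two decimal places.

Collecting π: r = r^n + (1 + 0.5) π − 0.5 π^T + 0.5 ŷ
1.5 π = 8.32 − 2.59 + 0.5 × 1.52 − 0.5 × (-1.95) = 7.465
π = 7.465 / 1.5 = 4.98

4.98%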